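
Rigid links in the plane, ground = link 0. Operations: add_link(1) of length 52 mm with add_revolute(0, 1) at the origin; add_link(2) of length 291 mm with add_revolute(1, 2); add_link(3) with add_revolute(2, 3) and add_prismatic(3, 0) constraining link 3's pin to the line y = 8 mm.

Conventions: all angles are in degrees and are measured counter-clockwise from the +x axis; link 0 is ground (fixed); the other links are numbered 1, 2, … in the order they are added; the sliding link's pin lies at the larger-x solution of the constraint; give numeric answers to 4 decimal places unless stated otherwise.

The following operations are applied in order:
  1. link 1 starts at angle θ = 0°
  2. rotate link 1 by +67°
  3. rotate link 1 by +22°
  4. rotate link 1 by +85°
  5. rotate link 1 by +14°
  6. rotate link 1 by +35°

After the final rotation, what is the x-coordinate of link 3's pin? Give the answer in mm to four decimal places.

geometry: r = 52 mm, L = 291 mm, e = 8 mm; θ starts at 0°
rotate link 1 by +67°: θ ← 0° +67° = 67°
rotate link 1 by +22°: θ ← 67° +22° = 89°
rotate link 1 by +85°: θ ← 89° +85° = 174°
rotate link 1 by +14°: θ ← 174° +14° = 188°
rotate link 1 by +35°: θ ← 188° +35° = 223°
crank pin P = (r cos θ, r sin θ) = (-38.030392, -35.463915)
h = r sin θ − e = -35.463915 − 8 = -43.463915
x = r cos θ + √(L² − h²) = -38.030392 + 287.735796 = 249.705403

249.7054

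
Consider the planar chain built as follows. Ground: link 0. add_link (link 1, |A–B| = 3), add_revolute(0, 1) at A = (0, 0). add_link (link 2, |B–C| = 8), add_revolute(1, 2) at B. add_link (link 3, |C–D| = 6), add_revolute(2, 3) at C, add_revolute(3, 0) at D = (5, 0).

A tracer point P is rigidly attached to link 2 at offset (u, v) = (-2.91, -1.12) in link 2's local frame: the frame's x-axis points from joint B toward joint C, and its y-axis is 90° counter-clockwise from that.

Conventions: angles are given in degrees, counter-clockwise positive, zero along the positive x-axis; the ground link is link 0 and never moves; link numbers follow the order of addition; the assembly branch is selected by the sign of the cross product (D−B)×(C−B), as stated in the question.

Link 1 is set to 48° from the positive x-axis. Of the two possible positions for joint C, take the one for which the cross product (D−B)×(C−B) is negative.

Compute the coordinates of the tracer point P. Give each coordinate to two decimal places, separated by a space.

A=(0,0), D=(5.00,0)
B = A + 3.00·(cos48°, sin48°) = (2.0074, 2.2294)
|BD| = 3.7318
circle(B,8.00) ∩ circle(D,6.00): a=5.6175, h=5.6960
  candidates: C₊=(9.9151,3.4412) cross=21.256; C₋=(3.1093,-5.6943) cross=-21.256
  branch - wants cross < 0 → take C=(3.1093,-5.6943) (cross=-21.256)
ex = (C−B)/|BC| = (0.1377,-0.9905); ey = (0.9905,0.1377)
P = B + -2.91·ex + -1.12·ey = (0.4973,4.9574)

0.50 4.96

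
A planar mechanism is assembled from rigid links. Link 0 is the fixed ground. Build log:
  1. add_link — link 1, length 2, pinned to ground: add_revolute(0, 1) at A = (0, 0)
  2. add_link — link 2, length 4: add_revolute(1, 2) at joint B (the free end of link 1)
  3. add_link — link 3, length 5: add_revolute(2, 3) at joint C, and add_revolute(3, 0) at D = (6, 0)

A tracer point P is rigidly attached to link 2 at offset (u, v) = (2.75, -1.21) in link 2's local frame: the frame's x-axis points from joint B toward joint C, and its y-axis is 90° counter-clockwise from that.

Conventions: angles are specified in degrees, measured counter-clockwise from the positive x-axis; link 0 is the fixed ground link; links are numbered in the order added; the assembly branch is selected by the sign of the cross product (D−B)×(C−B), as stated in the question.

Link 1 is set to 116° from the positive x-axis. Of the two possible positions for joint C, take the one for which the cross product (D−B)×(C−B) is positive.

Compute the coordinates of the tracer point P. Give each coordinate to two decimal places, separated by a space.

A=(0,0), D=(6.00,0)
B = A + 2.00·(cos116°, sin116°) = (-0.8767, 1.7976)
|BD| = 7.1078
circle(B,4.00) ∩ circle(D,5.00): a=2.9208, h=2.7329
  candidates: C₊=(2.6403,3.7030) cross=19.425; C₋=(1.2579,-1.5852) cross=-19.425
  branch + wants cross > 0 → take C=(2.6403,3.7030) (cross=19.425)
ex = (C−B)/|BC| = (0.8793,0.4764); ey = (-0.4764,0.8793)
P = B + 2.75·ex + -1.21·ey = (2.1176,2.0437)

2.12 2.04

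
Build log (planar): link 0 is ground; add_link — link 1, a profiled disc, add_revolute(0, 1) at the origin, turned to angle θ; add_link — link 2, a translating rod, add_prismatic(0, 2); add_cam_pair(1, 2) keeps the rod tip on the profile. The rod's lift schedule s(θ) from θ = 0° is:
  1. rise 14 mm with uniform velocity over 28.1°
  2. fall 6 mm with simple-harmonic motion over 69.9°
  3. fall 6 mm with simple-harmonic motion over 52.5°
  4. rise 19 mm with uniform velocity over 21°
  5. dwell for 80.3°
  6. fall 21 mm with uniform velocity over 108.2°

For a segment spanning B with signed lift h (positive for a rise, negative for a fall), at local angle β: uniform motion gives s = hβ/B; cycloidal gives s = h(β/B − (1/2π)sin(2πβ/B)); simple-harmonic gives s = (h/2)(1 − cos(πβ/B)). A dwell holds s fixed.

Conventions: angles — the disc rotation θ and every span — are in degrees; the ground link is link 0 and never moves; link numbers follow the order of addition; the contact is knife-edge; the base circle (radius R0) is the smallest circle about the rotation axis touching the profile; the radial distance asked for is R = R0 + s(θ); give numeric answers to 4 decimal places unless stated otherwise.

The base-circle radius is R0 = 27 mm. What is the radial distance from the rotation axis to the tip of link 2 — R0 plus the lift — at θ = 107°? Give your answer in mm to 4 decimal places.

seg 1 [0°–28.1°] uniform, h=14: full span → s += 14 → s = 14.0000
seg 2 [28.1°–98°] simple-harmonic, h=-6: full span → s += -6 → s = 8.0000
seg 3 [98°–150.5°] simple-harmonic, h=-6: θ=107° here. β=9, B=52.5. -6/2·(1 − cos(π·0.1714)) = -0.4247 → s = 7.5753
R = R0 + s = 27 + 7.5753 = 34.5753

34.5753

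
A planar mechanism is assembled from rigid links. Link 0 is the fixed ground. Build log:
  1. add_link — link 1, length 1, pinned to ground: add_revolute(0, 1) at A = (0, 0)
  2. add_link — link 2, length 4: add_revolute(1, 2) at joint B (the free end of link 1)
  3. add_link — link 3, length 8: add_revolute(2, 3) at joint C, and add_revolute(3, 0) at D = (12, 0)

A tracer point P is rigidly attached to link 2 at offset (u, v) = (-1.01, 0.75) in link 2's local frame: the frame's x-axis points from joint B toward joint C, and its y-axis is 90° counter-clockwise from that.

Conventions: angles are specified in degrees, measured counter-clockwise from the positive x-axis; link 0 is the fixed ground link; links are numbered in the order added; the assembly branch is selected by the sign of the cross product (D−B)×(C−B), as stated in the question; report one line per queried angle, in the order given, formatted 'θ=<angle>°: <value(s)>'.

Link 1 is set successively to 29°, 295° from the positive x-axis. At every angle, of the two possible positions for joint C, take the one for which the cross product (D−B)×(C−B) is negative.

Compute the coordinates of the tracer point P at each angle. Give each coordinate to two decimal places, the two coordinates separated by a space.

A=(0,0), D=(12.00,0)
θ=29°: B = A + 1.00·(cos29°, sin29°) = (0.8746, 0.4848)
θ=29°: |BD| = 11.1359
θ=29°: circle(B,4.00) ∩ circle(D,8.00): a=3.4128, h=2.0864
θ=29°:   candidates: C₊=(4.3750,2.4206) cross=23.234; C₋=(4.1933,-1.7482) cross=-23.234
θ=29°:   branch - wants cross < 0 → take C=(4.1933,-1.7482) (cross=-23.234)
θ=29°: ex = (C−B)/|BC| = (0.8297,-0.5582); ey = (0.5582,0.8297)
θ=29°: P = B + -1.01·ex + 0.75·ey = (0.4553,1.6709)
θ=295°: B = A + 1.00·(cos295°, sin295°) = (0.4226, -0.9063)
θ=295°: |BD| = 11.6128
θ=295°: circle(B,4.00) ∩ circle(D,8.00): a=3.7397, h=1.4193
θ=295°:   candidates: C₊=(4.0402,0.8006) cross=16.483; C₋=(4.2617,-2.0295) cross=-16.483
θ=295°:   branch - wants cross < 0 → take C=(4.2617,-2.0295) (cross=-16.483)
θ=295°: ex = (C−B)/|BC| = (0.9598,-0.2808); ey = (0.2808,0.9598)
θ=295°: P = B + -1.01·ex + 0.75·ey = (-0.3362,0.0971)

θ=29°: 0.46 1.67
θ=295°: -0.34 0.10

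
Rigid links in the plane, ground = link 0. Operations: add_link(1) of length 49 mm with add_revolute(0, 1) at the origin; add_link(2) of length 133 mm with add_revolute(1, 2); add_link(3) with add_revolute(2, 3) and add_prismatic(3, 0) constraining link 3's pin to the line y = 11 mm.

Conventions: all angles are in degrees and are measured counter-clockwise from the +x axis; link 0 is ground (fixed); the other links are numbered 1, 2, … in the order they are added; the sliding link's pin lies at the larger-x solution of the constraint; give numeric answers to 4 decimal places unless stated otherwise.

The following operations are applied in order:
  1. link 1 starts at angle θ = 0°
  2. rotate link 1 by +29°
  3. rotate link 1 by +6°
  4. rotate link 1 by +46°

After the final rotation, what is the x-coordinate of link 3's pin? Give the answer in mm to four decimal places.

geometry: r = 49 mm, L = 133 mm, e = 11 mm; θ starts at 0°
rotate link 1 by +29°: θ ← 0° +29° = 29°
rotate link 1 by +6°: θ ← 29° +6° = 35°
rotate link 1 by +46°: θ ← 35° +46° = 81°
crank pin P = (r cos θ, r sin θ) = (7.665289, 48.396729)
h = r sin θ − e = 48.396729 − 11 = 37.396729
x = r cos θ + √(L² − h²) = 7.665289 + 127.634183 = 135.299472

135.2995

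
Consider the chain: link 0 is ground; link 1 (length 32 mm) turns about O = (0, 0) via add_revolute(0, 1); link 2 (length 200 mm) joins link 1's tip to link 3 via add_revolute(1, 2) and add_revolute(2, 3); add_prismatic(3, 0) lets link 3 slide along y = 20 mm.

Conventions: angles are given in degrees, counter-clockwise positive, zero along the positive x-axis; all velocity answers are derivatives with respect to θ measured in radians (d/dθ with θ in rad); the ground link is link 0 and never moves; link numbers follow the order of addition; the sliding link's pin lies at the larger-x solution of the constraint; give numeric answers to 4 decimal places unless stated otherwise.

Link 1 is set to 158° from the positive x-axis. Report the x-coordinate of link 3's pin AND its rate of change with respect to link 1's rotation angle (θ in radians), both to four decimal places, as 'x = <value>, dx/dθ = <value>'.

geometry: r = 32 mm, L = 200 mm, e = 20 mm
crank pin P = (r cos θ, r sin θ) = (-29.669883, 11.987411)
h = r sin θ − e = 11.987411 − 20 = -8.012589
x = r cos θ + √(L² − h²) = -29.669883 + 199.839432 = 170.169548
dx/dθ = −r sin θ − h·r cos θ/√(L² − h²) (θ in radians; h = -8.012589) = -13.177029

x = 170.1695, dx/dθ = -13.1770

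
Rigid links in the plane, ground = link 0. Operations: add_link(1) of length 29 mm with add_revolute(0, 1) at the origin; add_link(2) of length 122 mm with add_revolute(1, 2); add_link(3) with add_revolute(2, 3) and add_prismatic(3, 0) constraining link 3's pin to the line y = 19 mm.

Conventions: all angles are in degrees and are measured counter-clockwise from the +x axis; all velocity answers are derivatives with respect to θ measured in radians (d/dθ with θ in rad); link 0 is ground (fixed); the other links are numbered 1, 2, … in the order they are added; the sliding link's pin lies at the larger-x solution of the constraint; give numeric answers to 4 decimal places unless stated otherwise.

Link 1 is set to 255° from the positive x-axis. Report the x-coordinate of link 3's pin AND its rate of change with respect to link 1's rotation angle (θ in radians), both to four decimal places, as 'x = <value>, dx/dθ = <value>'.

geometry: r = 29 mm, L = 122 mm, e = 19 mm
crank pin P = (r cos θ, r sin θ) = (-7.505752, -28.011849)
h = r sin θ − e = -28.011849 − 19 = -47.011849
x = r cos θ + √(L² − h²) = -7.505752 + 112.578355 = 105.072603
dx/dθ = −r sin θ − h·r cos θ/√(L² − h²) (θ in radians; h = -47.011849) = 24.877505

x = 105.0726, dx/dθ = 24.8775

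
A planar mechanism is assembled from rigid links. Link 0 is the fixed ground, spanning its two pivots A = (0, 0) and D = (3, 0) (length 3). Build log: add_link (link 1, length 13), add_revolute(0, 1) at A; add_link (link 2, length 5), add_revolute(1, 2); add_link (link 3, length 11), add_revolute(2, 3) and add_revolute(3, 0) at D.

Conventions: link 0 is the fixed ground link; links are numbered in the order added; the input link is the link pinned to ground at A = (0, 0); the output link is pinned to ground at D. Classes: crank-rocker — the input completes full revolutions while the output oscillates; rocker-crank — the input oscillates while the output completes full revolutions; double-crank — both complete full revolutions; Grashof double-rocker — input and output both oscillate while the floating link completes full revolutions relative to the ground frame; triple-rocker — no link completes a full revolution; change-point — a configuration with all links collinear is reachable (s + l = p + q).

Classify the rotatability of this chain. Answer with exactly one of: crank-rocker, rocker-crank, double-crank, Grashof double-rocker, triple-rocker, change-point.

lengths: ground=3, input=13, coupler=5, output=11
sorted: s=3 (shortest), l=13 (longest), p+q=16
s + l = 16 vs p + q = 16
s + l = p + q → change-point (collinear configuration reachable)

change-point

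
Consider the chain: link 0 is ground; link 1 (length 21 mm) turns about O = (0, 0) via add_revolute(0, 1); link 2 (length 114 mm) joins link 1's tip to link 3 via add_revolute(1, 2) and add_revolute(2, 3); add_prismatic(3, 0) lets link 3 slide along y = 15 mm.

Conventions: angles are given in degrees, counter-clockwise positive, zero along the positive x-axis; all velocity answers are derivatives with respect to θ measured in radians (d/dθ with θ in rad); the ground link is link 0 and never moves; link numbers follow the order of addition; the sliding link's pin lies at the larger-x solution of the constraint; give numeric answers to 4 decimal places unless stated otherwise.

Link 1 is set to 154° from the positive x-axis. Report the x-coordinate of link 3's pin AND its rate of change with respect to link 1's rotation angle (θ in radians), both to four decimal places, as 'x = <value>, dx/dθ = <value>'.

geometry: r = 21 mm, L = 114 mm, e = 15 mm
crank pin P = (r cos θ, r sin θ) = (-18.874675, 9.205794)
h = r sin θ − e = 9.205794 − 15 = -5.794206
x = r cos θ + √(L² − h²) = -18.874675 + 113.852656 = 94.977981
dx/dθ = −r sin θ − h·r cos θ/√(L² − h²) (θ in radians; h = -5.794206) = -10.166367

x = 94.9780, dx/dθ = -10.1664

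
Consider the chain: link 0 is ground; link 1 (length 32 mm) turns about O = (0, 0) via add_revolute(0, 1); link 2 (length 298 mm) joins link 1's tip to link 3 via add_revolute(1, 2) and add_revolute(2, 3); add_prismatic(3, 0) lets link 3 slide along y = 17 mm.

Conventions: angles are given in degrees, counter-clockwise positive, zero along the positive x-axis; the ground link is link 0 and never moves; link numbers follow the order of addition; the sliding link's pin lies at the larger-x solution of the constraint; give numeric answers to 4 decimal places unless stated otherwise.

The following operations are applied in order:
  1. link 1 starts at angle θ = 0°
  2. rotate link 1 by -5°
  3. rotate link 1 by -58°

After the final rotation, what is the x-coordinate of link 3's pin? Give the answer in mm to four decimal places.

geometry: r = 32 mm, L = 298 mm, e = 17 mm; θ starts at 0°
rotate link 1 by -5°: θ ← 0° -5° = -5°
rotate link 1 by -58°: θ ← -5° -58° = -63°
crank pin P = (r cos θ, r sin θ) = (14.527696, -28.512209)
h = r sin θ − e = -28.512209 − 17 = -45.512209
x = r cos θ + √(L² − h²) = 14.527696 + 294.504056 = 309.031752

309.0318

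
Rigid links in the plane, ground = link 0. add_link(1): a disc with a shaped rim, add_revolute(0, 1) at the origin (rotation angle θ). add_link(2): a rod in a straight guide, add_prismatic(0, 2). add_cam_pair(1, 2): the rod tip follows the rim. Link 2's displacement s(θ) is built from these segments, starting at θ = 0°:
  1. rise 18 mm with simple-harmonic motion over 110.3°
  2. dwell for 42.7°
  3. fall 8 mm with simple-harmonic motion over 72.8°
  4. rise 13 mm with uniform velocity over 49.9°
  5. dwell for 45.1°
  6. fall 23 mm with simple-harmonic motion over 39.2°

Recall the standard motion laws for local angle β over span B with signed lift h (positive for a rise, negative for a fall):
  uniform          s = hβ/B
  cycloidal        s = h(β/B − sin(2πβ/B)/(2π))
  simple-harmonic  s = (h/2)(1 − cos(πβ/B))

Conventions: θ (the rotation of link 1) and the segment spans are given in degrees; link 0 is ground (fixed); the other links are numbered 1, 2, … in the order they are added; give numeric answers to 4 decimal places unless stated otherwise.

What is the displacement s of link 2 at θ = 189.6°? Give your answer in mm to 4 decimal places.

segment 1 (0° to 110.3°, simple-harmonic, h = 18) is passed completely: s = 0.0000 + (18) = 18.0000
segment 2 (110.3° to 153°, dwell): s unchanged at 18.0000
θ = 189.6° falls in segment 3 (153° to 225.8°, simple-harmonic, h = -8): β = 189.6 − 153 = 36.6°, B = 72.8°; Δs = -8/2·(1 − cos(π·0.5027)) = -4.0345; s = 18.0000 − 4.0345 = 13.9655

13.9655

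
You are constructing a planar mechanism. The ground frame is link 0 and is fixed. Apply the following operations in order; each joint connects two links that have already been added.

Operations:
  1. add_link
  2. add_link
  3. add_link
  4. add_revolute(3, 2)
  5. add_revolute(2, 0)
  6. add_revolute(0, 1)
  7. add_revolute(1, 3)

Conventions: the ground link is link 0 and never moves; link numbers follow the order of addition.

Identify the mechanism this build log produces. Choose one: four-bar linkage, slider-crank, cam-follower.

links: 4 (incl. ground); joints: 4 revolute, 0 prismatic, 0 higher (cam) pair, forming one closed loop
4 links in a single 4R loop → four-bar linkage

four-bar linkage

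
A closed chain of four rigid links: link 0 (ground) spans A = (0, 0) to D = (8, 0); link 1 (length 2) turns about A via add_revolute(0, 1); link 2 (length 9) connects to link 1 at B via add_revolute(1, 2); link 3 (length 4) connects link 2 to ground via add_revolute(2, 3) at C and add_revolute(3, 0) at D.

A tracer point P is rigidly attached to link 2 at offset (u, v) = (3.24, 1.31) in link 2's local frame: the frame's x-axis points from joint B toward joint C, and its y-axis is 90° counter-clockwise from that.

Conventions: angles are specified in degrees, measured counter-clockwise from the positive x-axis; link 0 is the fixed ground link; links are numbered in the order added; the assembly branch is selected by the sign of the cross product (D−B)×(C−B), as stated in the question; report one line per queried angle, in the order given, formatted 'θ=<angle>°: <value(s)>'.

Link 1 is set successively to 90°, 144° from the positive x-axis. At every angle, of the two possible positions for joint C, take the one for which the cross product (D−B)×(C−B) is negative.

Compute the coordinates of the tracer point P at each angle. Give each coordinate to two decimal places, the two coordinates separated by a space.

A=(0,0), D=(8.00,0)
θ=90°: B = A + 2.00·(cos90°, sin90°) = (0.0000, 2.0000)
θ=90°: |BD| = 8.2462
θ=90°: circle(B,9.00) ∩ circle(D,4.00): a=8.0643, h=3.9959
θ=90°:   candidates: C₊=(8.7927,3.9207) cross=32.951; C₋=(6.8544,-3.8324) cross=-32.951
θ=90°:   branch - wants cross < 0 → take C=(6.8544,-3.8324) (cross=-32.951)
θ=90°: ex = (C−B)/|BC| = (0.7616,-0.6480); ey = (0.6480,0.7616)
θ=90°: P = B + 3.24·ex + 1.31·ey = (3.3165,0.8980)
θ=144°: B = A + 2.00·(cos144°, sin144°) = (-1.6180, 1.1756)
θ=144°: |BD| = 9.6896
θ=144°: circle(B,9.00) ∩ circle(D,4.00): a=8.1989, h=3.7118
θ=144°:   candidates: C₊=(6.9706,3.8653) cross=35.966; C₋=(6.0700,-3.5036) cross=-35.966
θ=144°:   branch - wants cross < 0 → take C=(6.0700,-3.5036) (cross=-35.966)
θ=144°: ex = (C−B)/|BC| = (0.8542,-0.5199); ey = (0.5199,0.8542)
θ=144°: P = B + 3.24·ex + 1.31·ey = (1.8307,0.6101)

θ=90°: 3.32 0.90
θ=144°: 1.83 0.61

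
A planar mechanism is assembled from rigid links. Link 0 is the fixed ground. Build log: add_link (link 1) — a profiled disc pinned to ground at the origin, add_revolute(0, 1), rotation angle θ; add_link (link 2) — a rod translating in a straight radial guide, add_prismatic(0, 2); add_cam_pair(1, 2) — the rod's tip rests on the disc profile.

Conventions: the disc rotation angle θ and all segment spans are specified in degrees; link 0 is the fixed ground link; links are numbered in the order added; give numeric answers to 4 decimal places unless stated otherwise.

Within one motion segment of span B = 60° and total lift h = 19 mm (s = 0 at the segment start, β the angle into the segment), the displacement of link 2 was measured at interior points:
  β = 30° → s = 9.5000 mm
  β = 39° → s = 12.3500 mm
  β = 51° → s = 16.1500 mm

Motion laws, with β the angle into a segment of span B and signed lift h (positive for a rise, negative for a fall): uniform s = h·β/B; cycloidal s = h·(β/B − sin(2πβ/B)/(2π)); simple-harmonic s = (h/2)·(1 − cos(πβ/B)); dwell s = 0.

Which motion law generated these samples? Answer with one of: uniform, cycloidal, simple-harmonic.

candidates at β/B = r: uniform s = h·r (linear in β); cycloidal s = h·(r − sin(2πr)/(2π)); simple-harmonic s = (h/2)(1 − cos(πr))
β=30°: printed 9.5000 | uniform 9.5000, cycloidal 9.5000, simple-harmonic 9.5000
β=39°: printed 12.3500 | uniform 12.3500, cycloidal 14.7964, simple-harmonic 13.8129
β=51°: printed 16.1500 | uniform 16.1500, cycloidal 18.5964, simple-harmonic 17.9646
only one law matches every sample → uniform

uniform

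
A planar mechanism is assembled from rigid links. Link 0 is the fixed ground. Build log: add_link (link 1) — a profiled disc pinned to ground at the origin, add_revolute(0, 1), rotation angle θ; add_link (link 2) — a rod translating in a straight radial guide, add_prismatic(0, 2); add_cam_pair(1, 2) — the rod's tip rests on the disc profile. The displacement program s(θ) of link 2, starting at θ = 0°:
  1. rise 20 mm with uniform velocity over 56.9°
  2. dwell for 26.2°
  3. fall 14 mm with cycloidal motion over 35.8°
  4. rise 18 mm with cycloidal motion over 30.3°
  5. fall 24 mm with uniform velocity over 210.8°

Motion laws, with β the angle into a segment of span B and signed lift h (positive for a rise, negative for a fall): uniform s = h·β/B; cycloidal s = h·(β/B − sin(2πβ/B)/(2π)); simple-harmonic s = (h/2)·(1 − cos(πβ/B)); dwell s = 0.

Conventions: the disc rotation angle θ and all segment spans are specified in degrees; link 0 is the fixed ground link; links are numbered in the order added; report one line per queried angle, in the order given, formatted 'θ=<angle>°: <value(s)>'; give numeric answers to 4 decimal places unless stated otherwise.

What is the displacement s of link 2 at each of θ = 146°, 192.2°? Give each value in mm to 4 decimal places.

seg 1 [0°–56.9°] uniform, h=20: full span → s += 20 → s = 20.0000
seg 2 [56.9°–83.1°] dwell: s stays 20.0000
seg 3 [83.1°–118.9°] cycloidal, h=-14: full span → s += -14 → s = 6.0000
seg 4 [118.9°–149.2°] cycloidal, h=18: θ=146° here. β=27.1, B=30.3. 18·(0.8944 − sin(2π·0.8944)/(2π)) = 17.8635 → s = 23.8635
seg 4 [118.9°–149.2°] cycloidal, h=18: full span → s += 18 → s = 24.0000
seg 5 [149.2°–360°] uniform, h=-24: θ=192.2° here. β=43, B=210.8. -24·43/210.8 = -4.8956 → s = 19.1044

θ=146°: 23.8635
θ=192.2°: 19.1044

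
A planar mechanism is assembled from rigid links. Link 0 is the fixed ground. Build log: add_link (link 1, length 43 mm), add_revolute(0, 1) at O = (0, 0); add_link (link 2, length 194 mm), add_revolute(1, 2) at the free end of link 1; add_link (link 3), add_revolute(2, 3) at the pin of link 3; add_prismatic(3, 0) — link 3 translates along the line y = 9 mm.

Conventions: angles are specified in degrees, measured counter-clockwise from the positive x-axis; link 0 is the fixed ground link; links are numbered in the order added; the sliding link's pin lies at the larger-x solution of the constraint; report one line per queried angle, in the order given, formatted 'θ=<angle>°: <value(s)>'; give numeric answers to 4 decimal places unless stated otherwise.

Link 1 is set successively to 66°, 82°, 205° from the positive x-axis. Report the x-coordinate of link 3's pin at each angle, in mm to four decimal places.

geometry: r = 43 mm, L = 194 mm, e = 9 mm
θ=66°: crank pin P = (r cos θ, r sin θ) = (17.489676, 39.282455)
θ=66°: h = r sin θ − e = 39.282455 − 9 = 30.282455
θ=66°: x = r cos θ + √(L² − h²) = 17.489676 + 191.621953 = 209.111629
θ=82°: crank pin P = (r cos θ, r sin θ) = (5.984443, 42.581527)
θ=82°: h = r sin θ − e = 42.581527 − 9 = 33.581527
θ=82°: x = r cos θ + √(L² − h²) = 5.984443 + 191.071403 = 197.055846
θ=205°: crank pin P = (r cos θ, r sin θ) = (-38.971235, -18.172585)
θ=205°: h = r sin θ − e = -18.172585 − 9 = -27.172585
θ=205°: x = r cos θ + √(L² − h²) = -38.971235 + 192.087612 = 153.116377

θ=66°: 209.1116
θ=82°: 197.0558
θ=205°: 153.1164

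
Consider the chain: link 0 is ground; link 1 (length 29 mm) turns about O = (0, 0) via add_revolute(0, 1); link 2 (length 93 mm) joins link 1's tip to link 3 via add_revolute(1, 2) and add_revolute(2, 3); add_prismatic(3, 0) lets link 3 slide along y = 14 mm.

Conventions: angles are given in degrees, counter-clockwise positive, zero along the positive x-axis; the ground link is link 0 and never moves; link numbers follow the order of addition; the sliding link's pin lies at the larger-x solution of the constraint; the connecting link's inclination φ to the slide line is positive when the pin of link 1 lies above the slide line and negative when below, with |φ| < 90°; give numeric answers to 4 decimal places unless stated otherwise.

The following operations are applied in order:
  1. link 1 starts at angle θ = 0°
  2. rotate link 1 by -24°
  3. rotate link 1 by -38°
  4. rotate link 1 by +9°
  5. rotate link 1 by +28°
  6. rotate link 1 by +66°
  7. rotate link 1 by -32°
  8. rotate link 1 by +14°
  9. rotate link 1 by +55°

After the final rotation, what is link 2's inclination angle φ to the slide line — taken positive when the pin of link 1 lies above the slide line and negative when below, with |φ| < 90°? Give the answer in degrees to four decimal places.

geometry: r = 29 mm, L = 93 mm, e = 14 mm; θ starts at 0°
rotate link 1 by -24°: θ ← 0° -24° = -24°
rotate link 1 by -38°: θ ← -24° -38° = -62°
rotate link 1 by +9°: θ ← -62° +9° = -53°
rotate link 1 by +28°: θ ← -53° +28° = -25°
rotate link 1 by +66°: θ ← -25° +66° = 41°
rotate link 1 by -32°: θ ← 41° -32° = 9°
rotate link 1 by +14°: θ ← 9° +14° = 23°
rotate link 1 by +55°: θ ← 23° +55° = 78°
h = r sin θ − e = 28.366280 − 14 = 14.366280
sin φ = h / L = 14.366280 / 93 = 0.15447613
φ = arcsin(0.15447613) = 8.886415°

8.8864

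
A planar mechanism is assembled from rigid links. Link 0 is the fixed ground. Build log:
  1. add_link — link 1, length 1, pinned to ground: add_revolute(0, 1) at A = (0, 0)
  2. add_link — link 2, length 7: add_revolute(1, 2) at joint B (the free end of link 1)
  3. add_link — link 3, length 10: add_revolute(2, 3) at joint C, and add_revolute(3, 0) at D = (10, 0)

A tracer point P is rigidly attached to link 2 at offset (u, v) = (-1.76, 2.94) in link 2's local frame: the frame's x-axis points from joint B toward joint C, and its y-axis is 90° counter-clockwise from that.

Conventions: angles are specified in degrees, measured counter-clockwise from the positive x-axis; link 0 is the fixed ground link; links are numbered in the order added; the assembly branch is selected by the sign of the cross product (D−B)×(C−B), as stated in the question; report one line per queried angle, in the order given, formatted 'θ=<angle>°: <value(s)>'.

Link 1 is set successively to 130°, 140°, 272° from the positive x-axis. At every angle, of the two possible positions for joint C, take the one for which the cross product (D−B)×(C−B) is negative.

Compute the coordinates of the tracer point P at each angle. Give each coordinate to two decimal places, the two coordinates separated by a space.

A=(0,0), D=(10.00,0)
θ=130°: B = A + 1.00·(cos130°, sin130°) = (-0.6428, 0.7660)
θ=130°: |BD| = 10.6703
θ=130°: circle(B,7.00) ∩ circle(D,10.00): a=2.9454, h=6.3502
θ=130°:   candidates: C₊=(2.7509,6.8884) cross=67.759; C₋=(1.8391,-5.7792) cross=-67.759
θ=130°:   branch - wants cross < 0 → take C=(1.8391,-5.7792) (cross=-67.759)
θ=130°: ex = (C−B)/|BC| = (0.3546,-0.9350); ey = (0.9350,0.3546)
θ=130°: P = B + -1.76·ex + 2.94·ey = (1.4822,3.4541)
θ=140°: B = A + 1.00·(cos140°, sin140°) = (-0.7660, 0.6428)
θ=140°: |BD| = 10.7852
θ=140°: circle(B,7.00) ∩ circle(D,10.00): a=3.0283, h=6.3111
θ=140°:   candidates: C₊=(2.6330,6.7622) cross=68.066; C₋=(1.8807,-5.8375) cross=-68.066
θ=140°:   branch - wants cross < 0 → take C=(1.8807,-5.8375) (cross=-68.066)
θ=140°: ex = (C−B)/|BC| = (0.3781,-0.9258); ey = (0.9258,0.3781)
θ=140°: P = B + -1.76·ex + 2.94·ey = (1.2902,3.3838)
θ=272°: B = A + 1.00·(cos272°, sin272°) = (0.0349, -0.9994)
θ=272°: |BD| = 10.0151
θ=272°: circle(B,7.00) ∩ circle(D,10.00): a=2.4614, h=6.5530
θ=272°:   candidates: C₊=(1.8301,5.7665) cross=65.629; C₋=(3.1379,-7.2740) cross=-65.629
θ=272°:   branch - wants cross < 0 → take C=(3.1379,-7.2740) (cross=-65.629)
θ=272°: ex = (C−B)/|BC| = (0.4433,-0.8964); ey = (0.8964,0.4433)
θ=272°: P = B + -1.76·ex + 2.94·ey = (1.8901,1.8815)

θ=130°: 1.48 3.45
θ=140°: 1.29 3.38
θ=272°: 1.89 1.88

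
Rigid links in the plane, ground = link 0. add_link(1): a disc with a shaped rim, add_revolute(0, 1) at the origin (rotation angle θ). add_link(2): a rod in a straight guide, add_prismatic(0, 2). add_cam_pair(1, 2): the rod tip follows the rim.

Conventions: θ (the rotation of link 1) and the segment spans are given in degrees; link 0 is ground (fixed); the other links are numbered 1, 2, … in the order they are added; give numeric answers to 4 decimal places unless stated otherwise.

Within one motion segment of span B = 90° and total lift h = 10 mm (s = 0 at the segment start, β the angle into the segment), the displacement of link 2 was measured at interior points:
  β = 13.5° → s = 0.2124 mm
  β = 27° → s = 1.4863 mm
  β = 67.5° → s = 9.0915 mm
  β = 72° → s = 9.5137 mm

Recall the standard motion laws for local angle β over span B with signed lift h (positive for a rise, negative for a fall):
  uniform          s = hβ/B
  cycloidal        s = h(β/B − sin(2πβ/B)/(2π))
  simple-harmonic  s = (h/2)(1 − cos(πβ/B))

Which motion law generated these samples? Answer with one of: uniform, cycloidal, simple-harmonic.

candidates at β/B = r: uniform s = h·r (linear in β); cycloidal s = h·(r − sin(2πr)/(2π)); simple-harmonic s = (h/2)(1 − cos(πr))
β=13.5°: printed 0.2124 | uniform 1.5000, cycloidal 0.2124, simple-harmonic 0.5450
β=27°: printed 1.4863 | uniform 3.0000, cycloidal 1.4863, simple-harmonic 2.0611
β=67.5°: printed 9.0915 | uniform 7.5000, cycloidal 9.0915, simple-harmonic 8.5355
β=72°: printed 9.5137 | uniform 8.0000, cycloidal 9.5137, simple-harmonic 9.0451
only one law matches every sample → cycloidal

cycloidal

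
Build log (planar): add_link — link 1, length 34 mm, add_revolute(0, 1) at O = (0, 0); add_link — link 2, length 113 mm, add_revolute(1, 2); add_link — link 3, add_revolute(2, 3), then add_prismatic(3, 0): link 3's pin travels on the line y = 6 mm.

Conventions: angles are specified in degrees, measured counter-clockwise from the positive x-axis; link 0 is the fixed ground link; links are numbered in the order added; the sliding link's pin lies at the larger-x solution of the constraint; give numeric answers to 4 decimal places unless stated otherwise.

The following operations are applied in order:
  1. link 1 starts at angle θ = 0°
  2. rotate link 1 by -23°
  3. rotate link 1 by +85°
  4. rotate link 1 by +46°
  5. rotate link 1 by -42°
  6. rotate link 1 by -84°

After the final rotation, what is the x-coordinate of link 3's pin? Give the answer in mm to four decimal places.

geometry: r = 34 mm, L = 113 mm, e = 6 mm; θ starts at 0°
rotate link 1 by -23°: θ ← 0° -23° = -23°
rotate link 1 by +85°: θ ← -23° +85° = 62°
rotate link 1 by +46°: θ ← 62° +46° = 108°
rotate link 1 by -42°: θ ← 108° -42° = 66°
rotate link 1 by -84°: θ ← 66° -84° = -18°
crank pin P = (r cos θ, r sin θ) = (32.335922, -10.506578)
h = r sin θ − e = -10.506578 − 6 = -16.506578
x = r cos θ + √(L² − h²) = 32.335922 + 111.787892 = 144.123814

144.1238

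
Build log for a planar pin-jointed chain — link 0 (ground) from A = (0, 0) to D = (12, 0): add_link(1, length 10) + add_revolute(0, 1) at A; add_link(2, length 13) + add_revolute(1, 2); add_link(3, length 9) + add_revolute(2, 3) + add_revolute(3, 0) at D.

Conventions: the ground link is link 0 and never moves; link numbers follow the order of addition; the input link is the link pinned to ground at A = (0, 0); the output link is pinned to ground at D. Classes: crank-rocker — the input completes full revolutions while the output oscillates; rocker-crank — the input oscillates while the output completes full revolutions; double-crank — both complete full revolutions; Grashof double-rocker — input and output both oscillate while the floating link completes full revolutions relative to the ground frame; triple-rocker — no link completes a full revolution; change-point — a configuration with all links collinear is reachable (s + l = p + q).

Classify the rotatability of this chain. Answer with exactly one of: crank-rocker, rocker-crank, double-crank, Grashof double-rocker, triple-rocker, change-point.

lengths: ground=12, input=10, coupler=13, output=9
sorted: s=9 (shortest), l=13 (longest), p+q=22
s + l = 22 vs p + q = 22
s + l = p + q → change-point (collinear configuration reachable)

change-point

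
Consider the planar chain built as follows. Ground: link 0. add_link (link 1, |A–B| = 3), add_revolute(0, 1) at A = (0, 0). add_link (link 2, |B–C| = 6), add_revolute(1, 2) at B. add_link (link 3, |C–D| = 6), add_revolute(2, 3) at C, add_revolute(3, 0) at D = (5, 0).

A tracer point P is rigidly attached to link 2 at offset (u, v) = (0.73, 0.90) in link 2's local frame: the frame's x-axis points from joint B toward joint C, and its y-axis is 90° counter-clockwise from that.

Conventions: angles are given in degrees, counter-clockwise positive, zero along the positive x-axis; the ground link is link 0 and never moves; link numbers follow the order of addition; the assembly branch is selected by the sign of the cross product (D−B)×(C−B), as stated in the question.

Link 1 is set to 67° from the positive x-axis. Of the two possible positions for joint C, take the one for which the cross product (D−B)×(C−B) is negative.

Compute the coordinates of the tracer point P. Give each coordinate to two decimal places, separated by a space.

A=(0,0), D=(5.00,0)
B = A + 3.00·(cos67°, sin67°) = (1.1722, 2.7615)
|BD| = 4.7200
circle(B,6.00) ∩ circle(D,6.00): a=2.3600, h=5.5164
  candidates: C₊=(6.3136,5.8544) cross=26.037; C₋=(-0.1414,-3.0929) cross=-26.037
  branch - wants cross < 0 → take C=(-0.1414,-3.0929) (cross=-26.037)
ex = (C−B)/|BC| = (-0.2189,-0.9757); ey = (0.9757,-0.2189)
P = B + 0.73·ex + 0.90·ey = (1.8905,1.8522)

1.89 1.85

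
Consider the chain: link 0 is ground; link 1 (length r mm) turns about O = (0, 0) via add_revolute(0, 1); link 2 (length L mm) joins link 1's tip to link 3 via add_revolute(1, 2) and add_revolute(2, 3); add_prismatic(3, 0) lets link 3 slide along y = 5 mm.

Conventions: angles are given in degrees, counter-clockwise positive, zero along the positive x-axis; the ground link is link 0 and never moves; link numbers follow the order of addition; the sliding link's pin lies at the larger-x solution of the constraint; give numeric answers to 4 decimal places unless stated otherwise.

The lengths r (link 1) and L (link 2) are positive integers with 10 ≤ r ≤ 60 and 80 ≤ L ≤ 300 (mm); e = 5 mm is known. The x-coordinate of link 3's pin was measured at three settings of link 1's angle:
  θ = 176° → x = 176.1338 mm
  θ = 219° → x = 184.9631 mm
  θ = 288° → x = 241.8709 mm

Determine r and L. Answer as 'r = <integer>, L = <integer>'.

constraint per measurement: (x − r cos θ)² + (r sin θ − e)² = L²
subtracting the θ₁ and θ₂ equations cancels the r² and L² terms:
r = (x₁² − x₂²) / (2[(x₁cos θ₁ + e sin θ₁) − (x₂cos θ₂ + e sin θ₂)]) = 56.0006 → r = 56
L² = (x₁ − r cos θ₁)² + (r sin θ₁ − e)² = 53823.9835 → L = 232.0000 → L = 232
check at θ₃=288°: x = 241.8709 (printed 241.8709) ✓

r = 56, L = 232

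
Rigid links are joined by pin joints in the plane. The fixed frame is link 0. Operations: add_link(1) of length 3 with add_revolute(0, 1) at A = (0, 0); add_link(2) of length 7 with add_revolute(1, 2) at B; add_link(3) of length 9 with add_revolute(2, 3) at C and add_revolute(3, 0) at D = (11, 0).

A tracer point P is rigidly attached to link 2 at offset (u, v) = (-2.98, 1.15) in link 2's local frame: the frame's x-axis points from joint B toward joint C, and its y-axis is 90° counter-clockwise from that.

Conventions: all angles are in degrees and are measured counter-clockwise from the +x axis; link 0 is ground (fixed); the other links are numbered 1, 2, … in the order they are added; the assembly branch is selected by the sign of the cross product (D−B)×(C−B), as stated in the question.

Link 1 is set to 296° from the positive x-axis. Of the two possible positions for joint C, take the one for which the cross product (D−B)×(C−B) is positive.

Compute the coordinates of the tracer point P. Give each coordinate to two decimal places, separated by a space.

A=(0,0), D=(11.00,0)
B = A + 3.00·(cos296°, sin296°) = (1.3151, -2.6964)
|BD| = 10.0532
circle(B,7.00) ∩ circle(D,9.00): a=3.4351, h=6.0992
  candidates: C₊=(2.9885,4.1007) cross=61.317; C₋=(6.2602,-7.6508) cross=-61.317
  branch + wants cross > 0 → take C=(2.9885,4.1007) (cross=61.317)
ex = (C−B)/|BC| = (0.2391,0.9710); ey = (-0.9710,0.2391)
P = B + -2.98·ex + 1.15·ey = (-0.5139,-5.3151)

-0.51 -5.32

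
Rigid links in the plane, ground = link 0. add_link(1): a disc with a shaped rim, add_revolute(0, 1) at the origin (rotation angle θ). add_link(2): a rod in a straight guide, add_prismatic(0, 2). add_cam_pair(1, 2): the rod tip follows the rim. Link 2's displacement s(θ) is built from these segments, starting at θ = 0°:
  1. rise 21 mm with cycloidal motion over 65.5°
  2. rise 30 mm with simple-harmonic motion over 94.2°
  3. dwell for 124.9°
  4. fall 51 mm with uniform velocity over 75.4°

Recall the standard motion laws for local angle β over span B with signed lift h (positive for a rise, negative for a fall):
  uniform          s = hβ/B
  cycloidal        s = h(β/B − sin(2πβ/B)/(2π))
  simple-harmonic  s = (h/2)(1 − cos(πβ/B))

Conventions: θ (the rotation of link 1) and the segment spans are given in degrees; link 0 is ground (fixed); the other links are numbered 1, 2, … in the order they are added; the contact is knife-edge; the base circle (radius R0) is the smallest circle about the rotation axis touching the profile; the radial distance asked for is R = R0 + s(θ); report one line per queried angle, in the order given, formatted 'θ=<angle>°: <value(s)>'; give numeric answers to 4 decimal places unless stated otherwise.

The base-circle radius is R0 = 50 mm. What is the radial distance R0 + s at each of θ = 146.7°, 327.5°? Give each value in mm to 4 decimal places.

segment 1 (0° to 65.5°, cycloidal, h = 21) is passed completely: s = 0.0000 + (21) = 21.0000
θ = 146.7° falls in segment 2 (65.5° to 159.7°, simple-harmonic, h = 30): β = 146.7 − 65.5 = 81.2°, B = 94.2°; Δs = 30/2·(1 − cos(π·0.8620)) = 28.6122; s = 21.0000 + 28.6122 = 49.6122
segment 2 (65.5° to 159.7°, simple-harmonic, h = 30) is passed completely: s = 21.0000 + (30) = 51.0000
segment 3 (159.7° to 284.6°, dwell): s unchanged at 51.0000
θ = 327.5° falls in segment 4 (284.6° to 360°, uniform, h = -51): β = 327.5 − 284.6 = 42.9°, B = 75.4°; Δs = -51·42.9/75.4 = -29.0172; s = 51.0000 − 29.0172 = 21.9828
θ=146.7°: R = R0 + s = 50 + 49.6122 = 99.6122
θ=327.5°: R = R0 + s = 50 + 21.9828 = 71.9828

θ=146.7°: 99.6122
θ=327.5°: 71.9828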